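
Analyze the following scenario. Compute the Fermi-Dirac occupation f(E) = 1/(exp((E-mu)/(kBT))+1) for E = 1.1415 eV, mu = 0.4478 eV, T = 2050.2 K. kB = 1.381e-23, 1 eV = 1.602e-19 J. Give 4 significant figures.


Step 1: (E - mu) = 1.1415 - 0.4478 = 0.6937 eV
Step 2: Convert: (E-mu)*eV = 1.111e-19 J
Step 3: x = (E-mu)*eV/(kB*T) = 3.925
Step 4: f = 1/(exp(3.925)+1) = 0.01936

0.01936


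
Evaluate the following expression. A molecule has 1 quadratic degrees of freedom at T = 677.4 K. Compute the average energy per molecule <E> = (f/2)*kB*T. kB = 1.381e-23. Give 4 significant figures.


Step 1: f/2 = 1/2 = 0.5
Step 2: kB*T = 1.381e-23 * 677.4 = 9.355e-21
Step 3: <E> = 0.5 * 9.355e-21 = 4.677e-21 J

4.677e-21


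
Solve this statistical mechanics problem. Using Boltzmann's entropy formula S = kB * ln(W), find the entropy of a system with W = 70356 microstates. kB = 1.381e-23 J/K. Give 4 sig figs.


Step 1: ln(W) = ln(70356) = 11.16
Step 2: S = kB * ln(W) = 1.381e-23 * 11.16
Step 3: S = 1.541e-22 J/K

1.541e-22


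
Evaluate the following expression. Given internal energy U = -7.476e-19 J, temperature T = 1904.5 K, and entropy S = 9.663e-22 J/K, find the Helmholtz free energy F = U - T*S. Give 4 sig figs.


Step 1: T*S = 1904.5 * 9.663e-22 = 1.84e-18 J
Step 2: F = U - T*S = -7.476e-19 - 1.84e-18
Step 3: F = -2.588e-18 J

-2.588e-18


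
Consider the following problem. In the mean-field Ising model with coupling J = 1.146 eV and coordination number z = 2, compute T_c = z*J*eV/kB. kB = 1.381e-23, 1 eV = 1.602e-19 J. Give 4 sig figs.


Step 1: z*J = 2*1.146 = 2.292 eV
Step 2: Convert to Joules: 2.292*1.602e-19 = 3.672e-19 J
Step 3: T_c = 3.672e-19 / 1.381e-23 = 2.659e+04 K

2.659e+04


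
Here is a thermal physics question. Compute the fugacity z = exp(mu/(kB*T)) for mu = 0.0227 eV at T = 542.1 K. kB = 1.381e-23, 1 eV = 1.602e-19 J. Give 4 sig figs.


Step 1: Convert mu to Joules: 0.0227*1.602e-19 = 3.637e-21 J
Step 2: kB*T = 1.381e-23*542.1 = 7.486e-21 J
Step 3: mu/(kB*T) = 0.4858
Step 4: z = exp(0.4858) = 1.625

1.625


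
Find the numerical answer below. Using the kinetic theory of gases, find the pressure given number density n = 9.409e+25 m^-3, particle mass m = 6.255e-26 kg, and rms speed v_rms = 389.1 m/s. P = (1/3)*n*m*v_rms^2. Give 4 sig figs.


Step 1: v_rms^2 = 389.1^2 = 1.514e+05
Step 2: n*m = 9.409e+25*6.255e-26 = 5.885
Step 3: P = (1/3)*5.885*1.514e+05 = 2.97e+05 Pa

2.97e+05


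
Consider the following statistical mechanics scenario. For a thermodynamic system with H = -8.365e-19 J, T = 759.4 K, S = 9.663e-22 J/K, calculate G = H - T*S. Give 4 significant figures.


Step 1: T*S = 759.4 * 9.663e-22 = 7.338e-19 J
Step 2: G = H - T*S = -8.365e-19 - 7.338e-19
Step 3: G = -1.57e-18 J

-1.57e-18


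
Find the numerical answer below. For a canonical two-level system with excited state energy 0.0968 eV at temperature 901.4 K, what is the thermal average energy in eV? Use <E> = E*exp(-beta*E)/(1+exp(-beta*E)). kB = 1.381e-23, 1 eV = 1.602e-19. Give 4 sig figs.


Step 1: beta*E = 0.0968*1.602e-19/(1.381e-23*901.4) = 1.246
Step 2: exp(-beta*E) = 0.2877
Step 3: <E> = 0.0968*0.2877/(1+0.2877) = 0.02163 eV

0.02163


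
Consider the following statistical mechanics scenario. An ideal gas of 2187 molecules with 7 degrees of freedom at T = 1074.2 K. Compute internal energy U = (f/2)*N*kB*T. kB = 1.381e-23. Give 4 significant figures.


Step 1: f/2 = 7/2 = 3.5
Step 2: N*kB*T = 2187*1.381e-23*1074.2 = 3.244e-17
Step 3: U = 3.5 * 3.244e-17 = 1.136e-16 J

1.136e-16


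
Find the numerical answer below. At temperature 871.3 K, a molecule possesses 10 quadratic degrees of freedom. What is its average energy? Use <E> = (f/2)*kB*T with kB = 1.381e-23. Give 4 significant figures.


Step 1: f/2 = 10/2 = 5
Step 2: kB*T = 1.381e-23 * 871.3 = 1.203e-20
Step 3: <E> = 5 * 1.203e-20 = 6.016e-20 J

6.016e-20


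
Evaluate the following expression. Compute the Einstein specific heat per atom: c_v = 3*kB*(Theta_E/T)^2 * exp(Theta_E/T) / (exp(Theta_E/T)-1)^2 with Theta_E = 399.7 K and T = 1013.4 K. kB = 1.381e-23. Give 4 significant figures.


Step 1: x = Theta_E/T = 399.7/1013.4 = 0.3944
Step 2: x^2 = 0.1556
Step 3: exp(x) = 1.484
Step 4: c_v = 3*1.381e-23*0.1556*1.484/(1.484-1)^2 = 4.09e-23

4.09e-23


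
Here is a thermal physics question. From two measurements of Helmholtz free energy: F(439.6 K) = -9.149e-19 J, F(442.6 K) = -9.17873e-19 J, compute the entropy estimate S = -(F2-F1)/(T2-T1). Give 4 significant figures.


Step 1: dF = F2 - F1 = -9.17873e-19 - (-9.149e-19) = -2.973e-21 J
Step 2: dT = T2 - T1 = 442.6 - 439.6 = 3 K
Step 3: S = -dF/dT = -(-2.973e-21)/3 = 9.91e-22 J/K

9.91e-22


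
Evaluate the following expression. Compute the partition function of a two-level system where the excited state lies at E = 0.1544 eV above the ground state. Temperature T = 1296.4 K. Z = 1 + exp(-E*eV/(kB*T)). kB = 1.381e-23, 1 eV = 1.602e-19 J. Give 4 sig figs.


Step 1: Compute beta*E = E*eV/(kB*T) = 0.1544*1.602e-19/(1.381e-23*1296.4) = 1.382
Step 2: exp(-beta*E) = exp(-1.382) = 0.2512
Step 3: Z = 1 + 0.2512 = 1.251

1.251


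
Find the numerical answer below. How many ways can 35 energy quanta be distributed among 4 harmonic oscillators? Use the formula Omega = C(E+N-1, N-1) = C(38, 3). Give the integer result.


Step 1: Use binomial coefficient C(38, 3)
Step 2: Numerator = 38! / 35!
Step 3: Denominator = 3!
Step 4: Omega = 8436

8436


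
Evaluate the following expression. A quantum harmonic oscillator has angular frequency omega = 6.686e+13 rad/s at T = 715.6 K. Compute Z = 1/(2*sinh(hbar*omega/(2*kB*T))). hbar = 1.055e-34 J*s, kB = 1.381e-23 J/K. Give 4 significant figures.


Step 1: Compute x = hbar*omega/(kB*T) = 1.055e-34*6.686e+13/(1.381e-23*715.6) = 0.7138
Step 2: x/2 = 0.3569
Step 3: sinh(x/2) = 0.3645
Step 4: Z = 1/(2*0.3645) = 1.372

1.372


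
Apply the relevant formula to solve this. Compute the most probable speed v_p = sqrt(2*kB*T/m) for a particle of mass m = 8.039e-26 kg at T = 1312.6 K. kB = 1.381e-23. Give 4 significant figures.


Step 1: Numerator = 2*kB*T = 2*1.381e-23*1312.6 = 3.625e-20
Step 2: Ratio = 3.625e-20 / 8.039e-26 = 4.51e+05
Step 3: v_p = sqrt(4.51e+05) = 671.5 m/s

671.5


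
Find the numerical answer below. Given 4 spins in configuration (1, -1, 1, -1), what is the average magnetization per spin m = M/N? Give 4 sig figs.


Step 1: Count up spins (+1): 2, down spins (-1): 2
Step 2: Total magnetization M = 2 - 2 = 0
Step 3: m = M/N = 0/4 = 0

0


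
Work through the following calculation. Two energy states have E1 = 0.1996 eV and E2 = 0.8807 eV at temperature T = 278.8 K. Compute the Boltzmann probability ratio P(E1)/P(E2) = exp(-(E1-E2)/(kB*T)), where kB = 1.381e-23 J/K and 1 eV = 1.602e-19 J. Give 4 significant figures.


Step 1: Compute energy difference dE = E1 - E2 = 0.1996 - 0.8807 = -0.6811 eV
Step 2: Convert to Joules: dE_J = -0.6811 * 1.602e-19 = -1.091e-19 J
Step 3: Compute exponent = -dE_J / (kB * T) = -(-1.091e-19) / (1.381e-23 * 278.8) = 28.34
Step 4: P(E1)/P(E2) = exp(28.34) = 2.03e+12

2.03e+12


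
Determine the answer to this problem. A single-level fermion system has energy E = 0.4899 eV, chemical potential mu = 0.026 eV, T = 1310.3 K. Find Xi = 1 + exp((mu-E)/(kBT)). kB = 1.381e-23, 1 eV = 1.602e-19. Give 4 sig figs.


Step 1: (mu - E) = 0.026 - 0.4899 = -0.4639 eV
Step 2: x = (mu-E)*eV/(kB*T) = -0.4639*1.602e-19/(1.381e-23*1310.3) = -4.107
Step 3: exp(x) = 0.01646
Step 4: Xi = 1 + 0.01646 = 1.016

1.016


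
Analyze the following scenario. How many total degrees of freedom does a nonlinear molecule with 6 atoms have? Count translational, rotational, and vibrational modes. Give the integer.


Step 1: Translational DOF = 3
Step 2: Rotational DOF (nonlinear) = 3
Step 3: Vibrational DOF = 3*6 - 6 = 12
Step 4: Total = 3 + 3 + 12 = 18

18


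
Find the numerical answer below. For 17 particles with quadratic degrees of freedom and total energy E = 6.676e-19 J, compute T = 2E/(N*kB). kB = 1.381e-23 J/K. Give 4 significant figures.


Step 1: Numerator = 2*E = 2*6.676e-19 = 1.335e-18 J
Step 2: Denominator = N*kB = 17*1.381e-23 = 2.348e-22
Step 3: T = 1.335e-18 / 2.348e-22 = 5687 K

5687


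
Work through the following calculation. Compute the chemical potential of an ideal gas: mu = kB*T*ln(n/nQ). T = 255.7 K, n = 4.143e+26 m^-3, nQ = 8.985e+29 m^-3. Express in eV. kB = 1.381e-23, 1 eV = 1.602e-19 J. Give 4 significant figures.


Step 1: n/nQ = 4.143e+26/8.985e+29 = 0.0004611
Step 2: ln(n/nQ) = -7.682
Step 3: mu = kB*T*ln(n/nQ) = 3.531e-21*-7.682 = -2.713e-20 J
Step 4: Convert to eV: -2.713e-20/1.602e-19 = -0.1693 eV

-0.1693


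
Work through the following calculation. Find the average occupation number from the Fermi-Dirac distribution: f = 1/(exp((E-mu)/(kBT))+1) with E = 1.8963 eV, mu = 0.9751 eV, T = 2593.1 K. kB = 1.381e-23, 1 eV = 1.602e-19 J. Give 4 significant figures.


Step 1: (E - mu) = 1.8963 - 0.9751 = 0.9212 eV
Step 2: Convert: (E-mu)*eV = 1.476e-19 J
Step 3: x = (E-mu)*eV/(kB*T) = 4.121
Step 4: f = 1/(exp(4.121)+1) = 0.01597

0.01597


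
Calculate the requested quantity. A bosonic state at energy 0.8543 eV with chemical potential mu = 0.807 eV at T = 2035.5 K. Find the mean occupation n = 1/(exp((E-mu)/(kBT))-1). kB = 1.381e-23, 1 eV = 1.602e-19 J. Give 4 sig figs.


Step 1: (E - mu) = 0.0473 eV
Step 2: x = (E-mu)*eV/(kB*T) = 0.0473*1.602e-19/(1.381e-23*2035.5) = 0.2696
Step 3: exp(x) = 1.309
Step 4: n = 1/(exp(x)-1) = 3.232

3.232


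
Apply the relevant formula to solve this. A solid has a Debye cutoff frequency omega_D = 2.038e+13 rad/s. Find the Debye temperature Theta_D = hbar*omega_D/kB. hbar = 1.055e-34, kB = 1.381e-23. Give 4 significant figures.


Step 1: hbar*omega_D = 1.055e-34 * 2.038e+13 = 2.15e-21 J
Step 2: Theta_D = 2.15e-21 / 1.381e-23
Step 3: Theta_D = 155.7 K

155.7


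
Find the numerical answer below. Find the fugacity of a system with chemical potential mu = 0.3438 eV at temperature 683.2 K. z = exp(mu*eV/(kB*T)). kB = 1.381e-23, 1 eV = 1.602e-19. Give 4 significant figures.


Step 1: Convert mu to Joules: 0.3438*1.602e-19 = 5.508e-20 J
Step 2: kB*T = 1.381e-23*683.2 = 9.435e-21 J
Step 3: mu/(kB*T) = 5.837
Step 4: z = exp(5.837) = 342.9

342.9


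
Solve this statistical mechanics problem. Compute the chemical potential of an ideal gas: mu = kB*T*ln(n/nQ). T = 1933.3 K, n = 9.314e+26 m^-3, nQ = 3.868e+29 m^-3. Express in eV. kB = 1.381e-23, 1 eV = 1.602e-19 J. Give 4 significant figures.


Step 1: n/nQ = 9.314e+26/3.868e+29 = 0.002408
Step 2: ln(n/nQ) = -6.029
Step 3: mu = kB*T*ln(n/nQ) = 2.67e-20*-6.029 = -1.61e-19 J
Step 4: Convert to eV: -1.61e-19/1.602e-19 = -1.005 eV

-1.005


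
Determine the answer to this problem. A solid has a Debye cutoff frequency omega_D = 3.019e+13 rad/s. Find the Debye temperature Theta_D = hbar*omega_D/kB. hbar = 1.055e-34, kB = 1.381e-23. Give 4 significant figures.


Step 1: hbar*omega_D = 1.055e-34 * 3.019e+13 = 3.185e-21 J
Step 2: Theta_D = 3.185e-21 / 1.381e-23
Step 3: Theta_D = 230.6 K

230.6


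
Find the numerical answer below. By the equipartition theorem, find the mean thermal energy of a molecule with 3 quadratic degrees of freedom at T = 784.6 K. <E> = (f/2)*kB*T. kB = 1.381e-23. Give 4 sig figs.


Step 1: f/2 = 3/2 = 1.5
Step 2: kB*T = 1.381e-23 * 784.6 = 1.084e-20
Step 3: <E> = 1.5 * 1.084e-20 = 1.625e-20 J

1.625e-20


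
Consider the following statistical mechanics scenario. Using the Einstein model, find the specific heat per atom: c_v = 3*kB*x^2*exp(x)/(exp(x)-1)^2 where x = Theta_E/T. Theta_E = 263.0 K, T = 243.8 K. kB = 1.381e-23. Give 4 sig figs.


Step 1: x = Theta_E/T = 263.0/243.8 = 1.079
Step 2: x^2 = 1.164
Step 3: exp(x) = 2.941
Step 4: c_v = 3*1.381e-23*1.164*2.941/(2.941-1)^2 = 3.764e-23

3.764e-23


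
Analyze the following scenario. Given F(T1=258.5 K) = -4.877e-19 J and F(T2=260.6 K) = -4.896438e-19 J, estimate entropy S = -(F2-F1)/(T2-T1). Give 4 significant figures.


Step 1: dF = F2 - F1 = -4.896438e-19 - (-4.877e-19) = -1.9438e-21 J
Step 2: dT = T2 - T1 = 260.6 - 258.5 = 2.1 K
Step 3: S = -dF/dT = -(-1.9438e-21)/2.1 = 9.256e-22 J/K

9.256e-22


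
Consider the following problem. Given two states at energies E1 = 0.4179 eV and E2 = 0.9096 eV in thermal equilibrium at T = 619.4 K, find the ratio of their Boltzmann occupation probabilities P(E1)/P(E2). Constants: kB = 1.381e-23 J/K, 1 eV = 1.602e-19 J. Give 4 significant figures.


Step 1: Compute energy difference dE = E1 - E2 = 0.4179 - 0.9096 = -0.4917 eV
Step 2: Convert to Joules: dE_J = -0.4917 * 1.602e-19 = -7.877e-20 J
Step 3: Compute exponent = -dE_J / (kB * T) = -(-7.877e-20) / (1.381e-23 * 619.4) = 9.209
Step 4: P(E1)/P(E2) = exp(9.209) = 9984

9984


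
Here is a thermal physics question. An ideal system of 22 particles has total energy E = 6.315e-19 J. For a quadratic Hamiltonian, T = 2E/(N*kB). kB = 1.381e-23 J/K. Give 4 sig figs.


Step 1: Numerator = 2*E = 2*6.315e-19 = 1.263e-18 J
Step 2: Denominator = N*kB = 22*1.381e-23 = 3.038e-22
Step 3: T = 1.263e-18 / 3.038e-22 = 4157 K

4157


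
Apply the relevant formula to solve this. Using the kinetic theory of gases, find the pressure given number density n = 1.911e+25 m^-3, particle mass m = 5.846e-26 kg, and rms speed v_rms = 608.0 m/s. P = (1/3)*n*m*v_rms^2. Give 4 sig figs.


Step 1: v_rms^2 = 608.0^2 = 3.697e+05
Step 2: n*m = 1.911e+25*5.846e-26 = 1.117
Step 3: P = (1/3)*1.117*3.697e+05 = 1.377e+05 Pa

1.377e+05


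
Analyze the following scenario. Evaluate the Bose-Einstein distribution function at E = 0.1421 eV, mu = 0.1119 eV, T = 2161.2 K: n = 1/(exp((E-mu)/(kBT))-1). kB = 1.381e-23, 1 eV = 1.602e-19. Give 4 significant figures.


Step 1: (E - mu) = 0.0302 eV
Step 2: x = (E-mu)*eV/(kB*T) = 0.0302*1.602e-19/(1.381e-23*2161.2) = 0.1621
Step 3: exp(x) = 1.176
Step 4: n = 1/(exp(x)-1) = 5.683

5.683


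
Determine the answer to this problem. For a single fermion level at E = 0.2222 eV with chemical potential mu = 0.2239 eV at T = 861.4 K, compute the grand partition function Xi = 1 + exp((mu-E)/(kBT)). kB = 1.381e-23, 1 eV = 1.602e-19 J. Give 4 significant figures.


Step 1: (mu - E) = 0.2239 - 0.2222 = 0.0017 eV
Step 2: x = (mu-E)*eV/(kB*T) = 0.0017*1.602e-19/(1.381e-23*861.4) = 0.02289
Step 3: exp(x) = 1.023
Step 4: Xi = 1 + 1.023 = 2.023

2.023


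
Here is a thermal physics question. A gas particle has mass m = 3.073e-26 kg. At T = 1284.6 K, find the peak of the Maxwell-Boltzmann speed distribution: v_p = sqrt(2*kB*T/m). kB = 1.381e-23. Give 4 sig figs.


Step 1: Numerator = 2*kB*T = 2*1.381e-23*1284.6 = 3.548e-20
Step 2: Ratio = 3.548e-20 / 3.073e-26 = 1.155e+06
Step 3: v_p = sqrt(1.155e+06) = 1075 m/s

1075


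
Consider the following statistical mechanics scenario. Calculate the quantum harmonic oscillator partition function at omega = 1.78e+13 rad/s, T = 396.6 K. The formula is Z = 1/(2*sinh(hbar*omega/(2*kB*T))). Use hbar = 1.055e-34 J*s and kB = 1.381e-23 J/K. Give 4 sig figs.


Step 1: Compute x = hbar*omega/(kB*T) = 1.055e-34*1.78e+13/(1.381e-23*396.6) = 0.3429
Step 2: x/2 = 0.1714
Step 3: sinh(x/2) = 0.1723
Step 4: Z = 1/(2*0.1723) = 2.902

2.902


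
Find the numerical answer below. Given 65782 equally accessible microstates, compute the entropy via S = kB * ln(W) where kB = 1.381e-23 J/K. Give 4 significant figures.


Step 1: ln(W) = ln(65782) = 11.09
Step 2: S = kB * ln(W) = 1.381e-23 * 11.09
Step 3: S = 1.532e-22 J/K

1.532e-22


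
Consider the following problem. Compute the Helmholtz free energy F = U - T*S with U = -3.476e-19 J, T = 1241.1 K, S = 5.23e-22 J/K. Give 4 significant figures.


Step 1: T*S = 1241.1 * 5.23e-22 = 6.491e-19 J
Step 2: F = U - T*S = -3.476e-19 - 6.491e-19
Step 3: F = -9.967e-19 J

-9.967e-19


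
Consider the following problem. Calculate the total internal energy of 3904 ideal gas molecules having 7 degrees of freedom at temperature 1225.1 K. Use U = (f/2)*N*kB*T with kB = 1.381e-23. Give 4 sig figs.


Step 1: f/2 = 7/2 = 3.5
Step 2: N*kB*T = 3904*1.381e-23*1225.1 = 6.605e-17
Step 3: U = 3.5 * 6.605e-17 = 2.312e-16 J

2.312e-16


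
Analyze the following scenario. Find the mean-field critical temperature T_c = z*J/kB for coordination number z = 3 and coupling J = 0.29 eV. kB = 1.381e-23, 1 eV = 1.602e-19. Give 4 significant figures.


Step 1: z*J = 3*0.29 = 0.87 eV
Step 2: Convert to Joules: 0.87*1.602e-19 = 1.394e-19 J
Step 3: T_c = 1.394e-19 / 1.381e-23 = 1.009e+04 K

1.009e+04


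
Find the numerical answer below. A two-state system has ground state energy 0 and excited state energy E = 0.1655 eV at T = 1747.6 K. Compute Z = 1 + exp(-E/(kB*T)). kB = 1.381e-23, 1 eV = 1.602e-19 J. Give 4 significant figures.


Step 1: Compute beta*E = E*eV/(kB*T) = 0.1655*1.602e-19/(1.381e-23*1747.6) = 1.099
Step 2: exp(-beta*E) = exp(-1.099) = 0.3333
Step 3: Z = 1 + 0.3333 = 1.333

1.333


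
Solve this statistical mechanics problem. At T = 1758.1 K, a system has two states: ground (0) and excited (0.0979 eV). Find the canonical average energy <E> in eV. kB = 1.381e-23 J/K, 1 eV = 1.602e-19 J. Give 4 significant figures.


Step 1: beta*E = 0.0979*1.602e-19/(1.381e-23*1758.1) = 0.646
Step 2: exp(-beta*E) = 0.5242
Step 3: <E> = 0.0979*0.5242/(1+0.5242) = 0.03367 eV

0.03367


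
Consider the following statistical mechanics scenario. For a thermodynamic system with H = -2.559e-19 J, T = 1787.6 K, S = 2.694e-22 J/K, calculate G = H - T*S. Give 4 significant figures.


Step 1: T*S = 1787.6 * 2.694e-22 = 4.816e-19 J
Step 2: G = H - T*S = -2.559e-19 - 4.816e-19
Step 3: G = -7.375e-19 J

-7.375e-19


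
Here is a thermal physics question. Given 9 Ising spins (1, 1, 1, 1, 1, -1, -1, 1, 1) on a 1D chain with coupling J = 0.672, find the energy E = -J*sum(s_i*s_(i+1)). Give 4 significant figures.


Step 1: Nearest-neighbor products: 1, 1, 1, 1, -1, 1, -1, 1
Step 2: Sum of products = 4
Step 3: E = -0.672 * 4 = -2.688

-2.688


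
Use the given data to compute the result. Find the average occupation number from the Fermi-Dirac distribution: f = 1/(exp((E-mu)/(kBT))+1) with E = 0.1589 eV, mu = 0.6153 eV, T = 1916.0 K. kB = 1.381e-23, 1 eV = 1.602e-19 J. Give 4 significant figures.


Step 1: (E - mu) = 0.1589 - 0.6153 = -0.4564 eV
Step 2: Convert: (E-mu)*eV = -7.312e-20 J
Step 3: x = (E-mu)*eV/(kB*T) = -2.763
Step 4: f = 1/(exp(-2.763)+1) = 0.9407

0.9407


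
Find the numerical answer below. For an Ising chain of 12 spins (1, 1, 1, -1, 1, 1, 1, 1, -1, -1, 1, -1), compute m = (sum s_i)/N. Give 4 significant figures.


Step 1: Count up spins (+1): 8, down spins (-1): 4
Step 2: Total magnetization M = 8 - 4 = 4
Step 3: m = M/N = 4/12 = 0.3333

0.3333


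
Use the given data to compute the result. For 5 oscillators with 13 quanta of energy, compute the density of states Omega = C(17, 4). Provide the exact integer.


Step 1: Use binomial coefficient C(17, 4)
Step 2: Numerator = 17! / 13!
Step 3: Denominator = 4!
Step 4: Omega = 2380

2380


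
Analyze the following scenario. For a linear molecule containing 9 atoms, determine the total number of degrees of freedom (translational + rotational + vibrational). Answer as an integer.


Step 1: Translational DOF = 3
Step 2: Rotational DOF (linear) = 2
Step 3: Vibrational DOF = 3*9 - 5 = 22
Step 4: Total = 3 + 2 + 22 = 27

27


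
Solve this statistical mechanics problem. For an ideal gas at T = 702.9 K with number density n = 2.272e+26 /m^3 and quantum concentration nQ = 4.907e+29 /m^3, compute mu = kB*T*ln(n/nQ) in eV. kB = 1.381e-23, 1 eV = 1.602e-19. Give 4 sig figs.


Step 1: n/nQ = 2.272e+26/4.907e+29 = 0.000463
Step 2: ln(n/nQ) = -7.678
Step 3: mu = kB*T*ln(n/nQ) = 9.707e-21*-7.678 = -7.453e-20 J
Step 4: Convert to eV: -7.453e-20/1.602e-19 = -0.4652 eV

-0.4652


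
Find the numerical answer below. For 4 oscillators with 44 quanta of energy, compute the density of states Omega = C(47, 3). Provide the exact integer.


Step 1: Use binomial coefficient C(47, 3)
Step 2: Numerator = 47! / 44!
Step 3: Denominator = 3!
Step 4: Omega = 16215

16215


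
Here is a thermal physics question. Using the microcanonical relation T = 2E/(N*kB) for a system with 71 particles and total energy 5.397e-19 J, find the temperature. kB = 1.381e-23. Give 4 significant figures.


Step 1: Numerator = 2*E = 2*5.397e-19 = 1.079e-18 J
Step 2: Denominator = N*kB = 71*1.381e-23 = 9.805e-22
Step 3: T = 1.079e-18 / 9.805e-22 = 1101 K

1101


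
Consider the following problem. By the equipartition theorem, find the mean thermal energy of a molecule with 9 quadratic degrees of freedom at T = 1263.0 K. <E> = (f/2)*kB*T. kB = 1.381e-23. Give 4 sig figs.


Step 1: f/2 = 9/2 = 4.5
Step 2: kB*T = 1.381e-23 * 1263.0 = 1.744e-20
Step 3: <E> = 4.5 * 1.744e-20 = 7.849e-20 J

7.849e-20


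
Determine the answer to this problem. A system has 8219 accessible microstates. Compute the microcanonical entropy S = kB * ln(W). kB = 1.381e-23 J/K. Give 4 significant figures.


Step 1: ln(W) = ln(8219) = 9.014
Step 2: S = kB * ln(W) = 1.381e-23 * 9.014
Step 3: S = 1.245e-22 J/K

1.245e-22


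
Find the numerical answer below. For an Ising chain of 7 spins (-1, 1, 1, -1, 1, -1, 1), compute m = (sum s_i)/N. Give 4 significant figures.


Step 1: Count up spins (+1): 4, down spins (-1): 3
Step 2: Total magnetization M = 4 - 3 = 1
Step 3: m = M/N = 1/7 = 0.1429

0.1429


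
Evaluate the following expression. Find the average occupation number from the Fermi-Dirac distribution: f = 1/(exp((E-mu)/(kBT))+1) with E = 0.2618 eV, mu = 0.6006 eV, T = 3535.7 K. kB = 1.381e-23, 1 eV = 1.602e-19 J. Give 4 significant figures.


Step 1: (E - mu) = 0.2618 - 0.6006 = -0.3388 eV
Step 2: Convert: (E-mu)*eV = -5.428e-20 J
Step 3: x = (E-mu)*eV/(kB*T) = -1.112
Step 4: f = 1/(exp(-1.112)+1) = 0.7524

0.7524


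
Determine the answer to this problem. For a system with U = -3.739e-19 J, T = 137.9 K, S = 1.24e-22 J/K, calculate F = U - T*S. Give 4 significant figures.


Step 1: T*S = 137.9 * 1.24e-22 = 1.71e-20 J
Step 2: F = U - T*S = -3.739e-19 - 1.71e-20
Step 3: F = -3.91e-19 J

-3.91e-19


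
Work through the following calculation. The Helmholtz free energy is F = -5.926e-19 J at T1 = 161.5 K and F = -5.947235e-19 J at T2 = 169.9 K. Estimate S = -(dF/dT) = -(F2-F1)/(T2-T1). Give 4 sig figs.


Step 1: dF = F2 - F1 = -5.947235e-19 - (-5.926e-19) = -2.1235e-21 J
Step 2: dT = T2 - T1 = 169.9 - 161.5 = 8.4 K
Step 3: S = -dF/dT = -(-2.1235e-21)/8.4 = 2.528e-22 J/K

2.528e-22


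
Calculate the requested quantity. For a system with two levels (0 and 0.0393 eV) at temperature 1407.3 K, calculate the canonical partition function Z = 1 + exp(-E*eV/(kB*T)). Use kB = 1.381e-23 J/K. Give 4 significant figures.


Step 1: Compute beta*E = E*eV/(kB*T) = 0.0393*1.602e-19/(1.381e-23*1407.3) = 0.3239
Step 2: exp(-beta*E) = exp(-0.3239) = 0.7233
Step 3: Z = 1 + 0.7233 = 1.723

1.723


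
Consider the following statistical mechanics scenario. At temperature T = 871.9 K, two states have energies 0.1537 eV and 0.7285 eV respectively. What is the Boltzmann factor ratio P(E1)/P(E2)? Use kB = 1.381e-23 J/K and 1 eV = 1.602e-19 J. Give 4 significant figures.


Step 1: Compute energy difference dE = E1 - E2 = 0.1537 - 0.7285 = -0.5748 eV
Step 2: Convert to Joules: dE_J = -0.5748 * 1.602e-19 = -9.208e-20 J
Step 3: Compute exponent = -dE_J / (kB * T) = -(-9.208e-20) / (1.381e-23 * 871.9) = 7.647
Step 4: P(E1)/P(E2) = exp(7.647) = 2095

2095


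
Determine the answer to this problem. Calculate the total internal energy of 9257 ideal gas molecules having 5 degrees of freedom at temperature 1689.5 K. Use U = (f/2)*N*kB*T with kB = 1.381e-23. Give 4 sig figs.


Step 1: f/2 = 5/2 = 2.5
Step 2: N*kB*T = 9257*1.381e-23*1689.5 = 2.16e-16
Step 3: U = 2.5 * 2.16e-16 = 5.4e-16 J

5.4e-16


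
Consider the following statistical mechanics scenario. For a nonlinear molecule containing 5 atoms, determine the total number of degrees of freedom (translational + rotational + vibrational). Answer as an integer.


Step 1: Translational DOF = 3
Step 2: Rotational DOF (nonlinear) = 3
Step 3: Vibrational DOF = 3*5 - 6 = 9
Step 4: Total = 3 + 3 + 9 = 15

15


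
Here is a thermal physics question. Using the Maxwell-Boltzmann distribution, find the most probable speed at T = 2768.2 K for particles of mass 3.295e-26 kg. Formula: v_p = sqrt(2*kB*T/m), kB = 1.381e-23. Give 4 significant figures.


Step 1: Numerator = 2*kB*T = 2*1.381e-23*2768.2 = 7.646e-20
Step 2: Ratio = 7.646e-20 / 3.295e-26 = 2.32e+06
Step 3: v_p = sqrt(2.32e+06) = 1523 m/s

1523


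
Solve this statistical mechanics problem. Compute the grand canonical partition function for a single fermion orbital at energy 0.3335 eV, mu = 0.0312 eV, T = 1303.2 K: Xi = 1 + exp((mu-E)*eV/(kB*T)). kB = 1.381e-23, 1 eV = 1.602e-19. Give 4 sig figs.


Step 1: (mu - E) = 0.0312 - 0.3335 = -0.3023 eV
Step 2: x = (mu-E)*eV/(kB*T) = -0.3023*1.602e-19/(1.381e-23*1303.2) = -2.691
Step 3: exp(x) = 0.06782
Step 4: Xi = 1 + 0.06782 = 1.068

1.068


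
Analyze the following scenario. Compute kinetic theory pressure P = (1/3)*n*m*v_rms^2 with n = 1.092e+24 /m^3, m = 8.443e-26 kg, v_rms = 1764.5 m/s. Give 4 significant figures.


Step 1: v_rms^2 = 1764.5^2 = 3.113e+06
Step 2: n*m = 1.092e+24*8.443e-26 = 0.0922
Step 3: P = (1/3)*0.0922*3.113e+06 = 9.568e+04 Pa

9.568e+04


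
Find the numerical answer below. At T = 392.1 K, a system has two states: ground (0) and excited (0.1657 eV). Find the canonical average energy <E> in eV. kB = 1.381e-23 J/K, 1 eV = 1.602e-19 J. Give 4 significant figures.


Step 1: beta*E = 0.1657*1.602e-19/(1.381e-23*392.1) = 4.902
Step 2: exp(-beta*E) = 0.00743
Step 3: <E> = 0.1657*0.00743/(1+0.00743) = 0.001222 eV

0.001222


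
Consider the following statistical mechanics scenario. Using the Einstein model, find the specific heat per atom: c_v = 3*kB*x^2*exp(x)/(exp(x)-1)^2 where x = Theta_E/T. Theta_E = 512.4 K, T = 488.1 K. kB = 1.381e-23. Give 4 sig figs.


Step 1: x = Theta_E/T = 512.4/488.1 = 1.05
Step 2: x^2 = 1.102
Step 3: exp(x) = 2.857
Step 4: c_v = 3*1.381e-23*1.102*2.857/(2.857-1)^2 = 3.783e-23

3.783e-23


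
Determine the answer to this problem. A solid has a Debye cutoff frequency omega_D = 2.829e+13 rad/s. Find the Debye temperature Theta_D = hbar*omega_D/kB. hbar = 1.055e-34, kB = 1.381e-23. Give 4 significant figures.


Step 1: hbar*omega_D = 1.055e-34 * 2.829e+13 = 2.985e-21 J
Step 2: Theta_D = 2.985e-21 / 1.381e-23
Step 3: Theta_D = 216.1 K

216.1


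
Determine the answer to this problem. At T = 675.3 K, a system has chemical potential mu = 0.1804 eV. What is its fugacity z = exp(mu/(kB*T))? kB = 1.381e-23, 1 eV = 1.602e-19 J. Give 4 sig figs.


Step 1: Convert mu to Joules: 0.1804*1.602e-19 = 2.89e-20 J
Step 2: kB*T = 1.381e-23*675.3 = 9.326e-21 J
Step 3: mu/(kB*T) = 3.099
Step 4: z = exp(3.099) = 22.17

22.17


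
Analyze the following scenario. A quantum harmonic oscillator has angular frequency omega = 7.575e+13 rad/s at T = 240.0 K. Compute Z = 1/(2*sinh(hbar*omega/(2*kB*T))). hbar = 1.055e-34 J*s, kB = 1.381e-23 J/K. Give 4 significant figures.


Step 1: Compute x = hbar*omega/(kB*T) = 1.055e-34*7.575e+13/(1.381e-23*240.0) = 2.411
Step 2: x/2 = 1.206
Step 3: sinh(x/2) = 1.52
Step 4: Z = 1/(2*1.52) = 0.329

0.329


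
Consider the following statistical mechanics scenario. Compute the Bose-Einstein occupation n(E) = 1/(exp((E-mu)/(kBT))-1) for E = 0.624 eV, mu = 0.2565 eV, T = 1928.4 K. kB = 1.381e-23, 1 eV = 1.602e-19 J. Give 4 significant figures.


Step 1: (E - mu) = 0.3675 eV
Step 2: x = (E-mu)*eV/(kB*T) = 0.3675*1.602e-19/(1.381e-23*1928.4) = 2.211
Step 3: exp(x) = 9.122
Step 4: n = 1/(exp(x)-1) = 0.1231

0.1231


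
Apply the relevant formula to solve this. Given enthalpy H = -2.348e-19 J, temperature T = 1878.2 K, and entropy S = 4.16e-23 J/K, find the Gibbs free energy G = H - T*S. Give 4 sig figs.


Step 1: T*S = 1878.2 * 4.16e-23 = 7.813e-20 J
Step 2: G = H - T*S = -2.348e-19 - 7.813e-20
Step 3: G = -3.129e-19 J

-3.129e-19


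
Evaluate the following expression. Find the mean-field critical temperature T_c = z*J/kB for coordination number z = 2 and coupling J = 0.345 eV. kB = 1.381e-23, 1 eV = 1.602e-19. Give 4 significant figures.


Step 1: z*J = 2*0.345 = 0.69 eV
Step 2: Convert to Joules: 0.69*1.602e-19 = 1.105e-19 J
Step 3: T_c = 1.105e-19 / 1.381e-23 = 8004 K

8004


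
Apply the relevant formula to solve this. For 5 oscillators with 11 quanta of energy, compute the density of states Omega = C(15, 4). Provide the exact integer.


Step 1: Use binomial coefficient C(15, 4)
Step 2: Numerator = 15! / 11!
Step 3: Denominator = 4!
Step 4: Omega = 1365

1365


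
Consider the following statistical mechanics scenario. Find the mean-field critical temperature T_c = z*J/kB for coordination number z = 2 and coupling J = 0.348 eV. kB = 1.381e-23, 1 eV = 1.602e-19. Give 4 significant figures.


Step 1: z*J = 2*0.348 = 0.696 eV
Step 2: Convert to Joules: 0.696*1.602e-19 = 1.115e-19 J
Step 3: T_c = 1.115e-19 / 1.381e-23 = 8074 K

8074


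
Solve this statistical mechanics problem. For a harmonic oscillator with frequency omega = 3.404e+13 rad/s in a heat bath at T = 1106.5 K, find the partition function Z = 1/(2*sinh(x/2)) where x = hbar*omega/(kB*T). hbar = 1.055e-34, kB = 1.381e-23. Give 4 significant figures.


Step 1: Compute x = hbar*omega/(kB*T) = 1.055e-34*3.404e+13/(1.381e-23*1106.5) = 0.235
Step 2: x/2 = 0.1175
Step 3: sinh(x/2) = 0.1178
Step 4: Z = 1/(2*0.1178) = 4.245

4.245


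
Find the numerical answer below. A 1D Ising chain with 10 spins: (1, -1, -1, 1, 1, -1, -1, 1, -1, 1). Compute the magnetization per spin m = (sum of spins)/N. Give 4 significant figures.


Step 1: Count up spins (+1): 5, down spins (-1): 5
Step 2: Total magnetization M = 5 - 5 = 0
Step 3: m = M/N = 0/10 = 0

0


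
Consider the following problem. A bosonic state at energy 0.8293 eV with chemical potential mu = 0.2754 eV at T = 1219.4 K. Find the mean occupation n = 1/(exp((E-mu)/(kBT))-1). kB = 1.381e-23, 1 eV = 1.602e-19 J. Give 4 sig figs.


Step 1: (E - mu) = 0.5539 eV
Step 2: x = (E-mu)*eV/(kB*T) = 0.5539*1.602e-19/(1.381e-23*1219.4) = 5.269
Step 3: exp(x) = 194.3
Step 4: n = 1/(exp(x)-1) = 0.005174

0.005174


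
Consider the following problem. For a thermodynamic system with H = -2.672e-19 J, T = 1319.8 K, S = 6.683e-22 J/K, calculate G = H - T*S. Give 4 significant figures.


Step 1: T*S = 1319.8 * 6.683e-22 = 8.82e-19 J
Step 2: G = H - T*S = -2.672e-19 - 8.82e-19
Step 3: G = -1.149e-18 J

-1.149e-18


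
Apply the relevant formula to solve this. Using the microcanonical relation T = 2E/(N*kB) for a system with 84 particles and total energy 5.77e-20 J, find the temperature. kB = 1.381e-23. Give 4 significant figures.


Step 1: Numerator = 2*E = 2*5.77e-20 = 1.154e-19 J
Step 2: Denominator = N*kB = 84*1.381e-23 = 1.16e-21
Step 3: T = 1.154e-19 / 1.16e-21 = 99.48 K

99.48


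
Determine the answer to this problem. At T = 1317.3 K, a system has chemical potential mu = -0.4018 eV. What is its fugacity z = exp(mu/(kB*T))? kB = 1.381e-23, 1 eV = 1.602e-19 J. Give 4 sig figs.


Step 1: Convert mu to Joules: -0.4018*1.602e-19 = -6.437e-20 J
Step 2: kB*T = 1.381e-23*1317.3 = 1.819e-20 J
Step 3: mu/(kB*T) = -3.538
Step 4: z = exp(-3.538) = 0.02906

0.02906


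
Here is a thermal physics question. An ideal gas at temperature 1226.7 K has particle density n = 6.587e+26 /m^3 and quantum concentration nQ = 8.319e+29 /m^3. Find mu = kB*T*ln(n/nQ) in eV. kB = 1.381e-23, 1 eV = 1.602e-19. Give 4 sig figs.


Step 1: n/nQ = 6.587e+26/8.319e+29 = 0.0007918
Step 2: ln(n/nQ) = -7.141
Step 3: mu = kB*T*ln(n/nQ) = 1.694e-20*-7.141 = -1.21e-19 J
Step 4: Convert to eV: -1.21e-19/1.602e-19 = -0.7552 eV

-0.7552


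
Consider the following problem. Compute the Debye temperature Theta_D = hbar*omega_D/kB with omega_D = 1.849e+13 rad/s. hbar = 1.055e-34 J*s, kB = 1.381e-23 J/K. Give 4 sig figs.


Step 1: hbar*omega_D = 1.055e-34 * 1.849e+13 = 1.951e-21 J
Step 2: Theta_D = 1.951e-21 / 1.381e-23
Step 3: Theta_D = 141.3 K

141.3


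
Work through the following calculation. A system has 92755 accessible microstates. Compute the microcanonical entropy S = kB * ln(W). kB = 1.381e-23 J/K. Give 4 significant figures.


Step 1: ln(W) = ln(92755) = 11.44
Step 2: S = kB * ln(W) = 1.381e-23 * 11.44
Step 3: S = 1.58e-22 J/K

1.58e-22


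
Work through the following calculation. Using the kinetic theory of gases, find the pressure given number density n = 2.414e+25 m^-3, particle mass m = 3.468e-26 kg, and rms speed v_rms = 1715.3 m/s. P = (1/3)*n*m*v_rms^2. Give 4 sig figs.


Step 1: v_rms^2 = 1715.3^2 = 2.942e+06
Step 2: n*m = 2.414e+25*3.468e-26 = 0.8372
Step 3: P = (1/3)*0.8372*2.942e+06 = 8.211e+05 Pa

8.211e+05


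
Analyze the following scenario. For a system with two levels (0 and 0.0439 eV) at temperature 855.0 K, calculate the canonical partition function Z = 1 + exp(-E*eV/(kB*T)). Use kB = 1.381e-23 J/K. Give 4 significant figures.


Step 1: Compute beta*E = E*eV/(kB*T) = 0.0439*1.602e-19/(1.381e-23*855.0) = 0.5956
Step 2: exp(-beta*E) = exp(-0.5956) = 0.5512
Step 3: Z = 1 + 0.5512 = 1.551

1.551


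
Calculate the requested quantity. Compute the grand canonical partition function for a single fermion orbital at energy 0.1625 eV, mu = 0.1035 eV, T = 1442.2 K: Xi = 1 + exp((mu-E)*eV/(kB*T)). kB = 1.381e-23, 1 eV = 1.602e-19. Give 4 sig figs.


Step 1: (mu - E) = 0.1035 - 0.1625 = -0.059 eV
Step 2: x = (mu-E)*eV/(kB*T) = -0.059*1.602e-19/(1.381e-23*1442.2) = -0.4746
Step 3: exp(x) = 0.6222
Step 4: Xi = 1 + 0.6222 = 1.622

1.622


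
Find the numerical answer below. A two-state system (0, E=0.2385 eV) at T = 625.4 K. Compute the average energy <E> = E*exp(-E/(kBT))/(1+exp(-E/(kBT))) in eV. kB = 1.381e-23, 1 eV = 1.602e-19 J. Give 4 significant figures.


Step 1: beta*E = 0.2385*1.602e-19/(1.381e-23*625.4) = 4.424
Step 2: exp(-beta*E) = 0.01199
Step 3: <E> = 0.2385*0.01199/(1+0.01199) = 0.002825 eV

0.002825


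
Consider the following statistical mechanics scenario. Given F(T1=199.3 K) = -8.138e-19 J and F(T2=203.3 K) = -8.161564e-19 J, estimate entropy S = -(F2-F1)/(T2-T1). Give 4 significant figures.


Step 1: dF = F2 - F1 = -8.161564e-19 - (-8.138e-19) = -2.3564e-21 J
Step 2: dT = T2 - T1 = 203.3 - 199.3 = 4 K
Step 3: S = -dF/dT = -(-2.3564e-21)/4 = 5.891e-22 J/K

5.891e-22


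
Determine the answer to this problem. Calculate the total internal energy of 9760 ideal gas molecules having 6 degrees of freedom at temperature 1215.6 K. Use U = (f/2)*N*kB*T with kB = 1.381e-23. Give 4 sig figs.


Step 1: f/2 = 6/2 = 3.0
Step 2: N*kB*T = 9760*1.381e-23*1215.6 = 1.638e-16
Step 3: U = 3.0 * 1.638e-16 = 4.915e-16 J

4.915e-16


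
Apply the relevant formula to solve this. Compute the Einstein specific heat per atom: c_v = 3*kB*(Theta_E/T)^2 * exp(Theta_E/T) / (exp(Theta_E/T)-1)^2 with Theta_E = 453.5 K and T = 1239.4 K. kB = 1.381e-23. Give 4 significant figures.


Step 1: x = Theta_E/T = 453.5/1239.4 = 0.3659
Step 2: x^2 = 0.1339
Step 3: exp(x) = 1.442
Step 4: c_v = 3*1.381e-23*0.1339*1.442/(1.442-1)^2 = 4.097e-23

4.097e-23


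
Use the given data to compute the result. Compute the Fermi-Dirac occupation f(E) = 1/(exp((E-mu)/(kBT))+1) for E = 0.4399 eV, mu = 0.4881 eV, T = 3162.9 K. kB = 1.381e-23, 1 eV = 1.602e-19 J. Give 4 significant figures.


Step 1: (E - mu) = 0.4399 - 0.4881 = -0.0482 eV
Step 2: Convert: (E-mu)*eV = -7.722e-21 J
Step 3: x = (E-mu)*eV/(kB*T) = -0.1768
Step 4: f = 1/(exp(-0.1768)+1) = 0.5441

0.5441


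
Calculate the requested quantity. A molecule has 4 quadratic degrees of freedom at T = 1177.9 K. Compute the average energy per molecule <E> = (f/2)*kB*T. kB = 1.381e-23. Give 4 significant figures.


Step 1: f/2 = 4/2 = 2
Step 2: kB*T = 1.381e-23 * 1177.9 = 1.627e-20
Step 3: <E> = 2 * 1.627e-20 = 3.253e-20 J

3.253e-20


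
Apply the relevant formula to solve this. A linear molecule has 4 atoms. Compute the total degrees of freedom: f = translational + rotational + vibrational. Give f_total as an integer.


Step 1: Translational DOF = 3
Step 2: Rotational DOF (linear) = 2
Step 3: Vibrational DOF = 3*4 - 5 = 7
Step 4: Total = 3 + 2 + 7 = 12

12


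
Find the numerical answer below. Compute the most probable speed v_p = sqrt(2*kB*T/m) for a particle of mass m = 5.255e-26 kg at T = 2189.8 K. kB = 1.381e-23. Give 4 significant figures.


Step 1: Numerator = 2*kB*T = 2*1.381e-23*2189.8 = 6.048e-20
Step 2: Ratio = 6.048e-20 / 5.255e-26 = 1.151e+06
Step 3: v_p = sqrt(1.151e+06) = 1073 m/s

1073


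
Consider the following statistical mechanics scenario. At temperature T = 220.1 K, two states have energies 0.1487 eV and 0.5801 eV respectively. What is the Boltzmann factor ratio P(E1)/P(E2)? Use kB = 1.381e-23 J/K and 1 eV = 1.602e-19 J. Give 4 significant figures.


Step 1: Compute energy difference dE = E1 - E2 = 0.1487 - 0.5801 = -0.4314 eV
Step 2: Convert to Joules: dE_J = -0.4314 * 1.602e-19 = -6.911e-20 J
Step 3: Compute exponent = -dE_J / (kB * T) = -(-6.911e-20) / (1.381e-23 * 220.1) = 22.74
Step 4: P(E1)/P(E2) = exp(22.74) = 7.49e+09

7.49e+09


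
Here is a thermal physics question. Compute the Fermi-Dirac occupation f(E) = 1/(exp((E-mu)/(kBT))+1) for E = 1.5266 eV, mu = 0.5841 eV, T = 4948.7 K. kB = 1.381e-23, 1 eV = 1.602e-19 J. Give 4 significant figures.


Step 1: (E - mu) = 1.5266 - 0.5841 = 0.9425 eV
Step 2: Convert: (E-mu)*eV = 1.51e-19 J
Step 3: x = (E-mu)*eV/(kB*T) = 2.209
Step 4: f = 1/(exp(2.209)+1) = 0.09892

0.09892


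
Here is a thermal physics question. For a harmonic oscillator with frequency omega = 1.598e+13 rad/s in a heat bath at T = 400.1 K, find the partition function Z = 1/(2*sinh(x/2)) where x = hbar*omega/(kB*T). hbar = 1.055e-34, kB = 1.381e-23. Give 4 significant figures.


Step 1: Compute x = hbar*omega/(kB*T) = 1.055e-34*1.598e+13/(1.381e-23*400.1) = 0.3051
Step 2: x/2 = 0.1526
Step 3: sinh(x/2) = 0.1532
Step 4: Z = 1/(2*0.1532) = 3.265

3.265


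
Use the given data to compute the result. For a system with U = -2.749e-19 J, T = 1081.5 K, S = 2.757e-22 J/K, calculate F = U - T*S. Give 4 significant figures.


Step 1: T*S = 1081.5 * 2.757e-22 = 2.982e-19 J
Step 2: F = U - T*S = -2.749e-19 - 2.982e-19
Step 3: F = -5.731e-19 J

-5.731e-19


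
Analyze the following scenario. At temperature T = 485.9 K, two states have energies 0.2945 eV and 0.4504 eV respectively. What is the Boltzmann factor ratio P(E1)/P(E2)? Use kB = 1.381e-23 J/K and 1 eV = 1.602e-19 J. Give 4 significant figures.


Step 1: Compute energy difference dE = E1 - E2 = 0.2945 - 0.4504 = -0.1559 eV
Step 2: Convert to Joules: dE_J = -0.1559 * 1.602e-19 = -2.498e-20 J
Step 3: Compute exponent = -dE_J / (kB * T) = -(-2.498e-20) / (1.381e-23 * 485.9) = 3.722
Step 4: P(E1)/P(E2) = exp(3.722) = 41.34

41.34


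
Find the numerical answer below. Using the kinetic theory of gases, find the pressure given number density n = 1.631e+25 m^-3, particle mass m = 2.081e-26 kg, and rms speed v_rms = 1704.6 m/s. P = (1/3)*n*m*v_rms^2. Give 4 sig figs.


Step 1: v_rms^2 = 1704.6^2 = 2.906e+06
Step 2: n*m = 1.631e+25*2.081e-26 = 0.3394
Step 3: P = (1/3)*0.3394*2.906e+06 = 3.287e+05 Pa

3.287e+05


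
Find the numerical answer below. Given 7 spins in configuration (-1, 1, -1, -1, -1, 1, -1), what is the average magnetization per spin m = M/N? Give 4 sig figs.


Step 1: Count up spins (+1): 2, down spins (-1): 5
Step 2: Total magnetization M = 2 - 5 = -3
Step 3: m = M/N = -3/7 = -0.4286

-0.4286


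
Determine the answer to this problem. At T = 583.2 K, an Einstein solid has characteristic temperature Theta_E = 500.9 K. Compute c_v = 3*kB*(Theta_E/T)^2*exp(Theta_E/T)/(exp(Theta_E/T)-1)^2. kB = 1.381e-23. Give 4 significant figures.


Step 1: x = Theta_E/T = 500.9/583.2 = 0.8589
Step 2: x^2 = 0.7377
Step 3: exp(x) = 2.361
Step 4: c_v = 3*1.381e-23*0.7377*2.361/(2.361-1)^2 = 3.897e-23

3.897e-23
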